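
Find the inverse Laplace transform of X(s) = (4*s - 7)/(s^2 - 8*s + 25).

3*exp(4*t)*sin(3*t) + 4*exp(4*t)*cos(3*t)

Complete the square in the denominator: s^2 - 8*s + 25 = (s - 4)^2 + 3^2.
Split the numerator to match: 4*s - 7 = 4·(s - 4) + 3·3.
Invert each term: 4·(s - 4)/((s - 4)^2 + 9) ↔ 4e^(4t)cos(3t); 3·3/((s - 4)^2 + 9) ↔ 3e^(4t)sin(3t).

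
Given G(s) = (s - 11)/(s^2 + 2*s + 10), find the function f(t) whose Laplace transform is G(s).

Complete the square in the denominator: s^2 + 2*s + 10 = (s + 1)^2 + 3^2.
Split the numerator to match: s - 11 = 1·(s + 1) - 4·3.
Invert each term: 1·(s + 1)/((s + 1)^2 + 9) ↔ e^(-t)cos(3t); -4·3/((s + 1)^2 + 9) ↔ -4e^(-t)sin(3t).

f(t) = -4*exp(-t)*sin(3*t) + exp(-t)*cos(3*t)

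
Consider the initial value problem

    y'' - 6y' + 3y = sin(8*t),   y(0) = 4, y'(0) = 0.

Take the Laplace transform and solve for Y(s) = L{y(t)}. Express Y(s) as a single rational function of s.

Take the Laplace transform of both sides.
With L{y''} = s^2 Y - s·y(0) - y'(0) and L{y'} = sY - y(0), with y(0) = 4, y'(0) = 0: the LHS transforms to (s^2 - 6*s + 3)Y - (4*s - 24).
The right side is L{sin(8*t)} = 8/(s^2 + 64).
So (s^2 - 6*s + 3)Y = 8/(s^2 + 64) + (4*s - 24).
Solve for Y(s) and write it as one ratio of polynomials.

Y(s) = (4*s^3 - 24*s^2 + 256*s - 1528)/(s^4 - 6*s^3 + 67*s^2 - 384*s + 192)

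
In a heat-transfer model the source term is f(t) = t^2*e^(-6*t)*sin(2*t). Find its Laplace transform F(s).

F(s) = 4*(3*s^2 + 36*s + 104)/(s^2 + 12*s + 40)^3

L{sin(2t)} = 2/(s^2 + 4).
Multiplying by e^(-6t) shifts s → s + 6, so L{e^(-6*t)*sin(2*t)} = 2/((s + 6)^2 + 4).
Then apply L{t^2·g(t)} = (-1)^2 d^2/ds^2[G(s)] with G(s) = 2/((s + 6)^2 + 4):
differentiating 2 times and applying the sign gives 4*(3*s^2 + 36*s + 104)/(s^2 + 12*s + 40)^3.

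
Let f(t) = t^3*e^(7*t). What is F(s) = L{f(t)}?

L{t^3} = 3!/s^4 = 6/s^4.
By the first shifting theorem, multiplying by e^(7t) replaces s with s - 7.

F(s) = 6/(s - 7)^4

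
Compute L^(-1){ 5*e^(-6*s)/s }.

The factor e^(-6s) signals a time shift by c = 6 (second shifting theorem).
L{5} = 5/s, so L^-1{5/s} = 5.
Hence the inverse is u(t - 6) times that function evaluated at t - 6.

Heaviside(t - 6)*(5)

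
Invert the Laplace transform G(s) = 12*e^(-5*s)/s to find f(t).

f(t) = Heaviside(t - 5)*(12)

The factor e^(-5s) signals a time shift by c = 5 (second shifting theorem).
L{12} = 12/s, so L^-1{12/s} = 12.
Hence the inverse is u(t - 5) times that function evaluated at t - 5.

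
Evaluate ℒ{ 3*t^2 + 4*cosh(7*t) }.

4*s/(s^2 - 49) + 6/s^3

Apply the Laplace transform termwise.
(3)·[L{t^2} = 2!/s^3 = 2/s^3]; (4)·[L{cosh(7t)} = s/(s^2 - 49)].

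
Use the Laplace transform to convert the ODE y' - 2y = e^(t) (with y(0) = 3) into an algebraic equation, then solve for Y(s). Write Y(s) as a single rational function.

Y(s) = (3*s - 2)/(s^2 - 3*s + 2)

Transform both sides with L{·}.
Using L{y'} = sY - y(0) = sY - 3, the left side becomes (s - 2)Y - (3).
The right side is L{e^(t)} = 1/(s - 1).
So (s - 2)Y = 1/(s - 1) + (3).
Solve for Y(s) and write it as one ratio of polynomials.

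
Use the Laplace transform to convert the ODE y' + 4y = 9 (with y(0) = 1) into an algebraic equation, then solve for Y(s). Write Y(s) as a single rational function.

Transform both sides with L{·}.
Using L{y'} = sY - y(0) = sY - 1, the left side becomes (s + 4)Y - (1).
The right side is L{9} = 9/s.
So (s + 4)Y = 9/s + (1).
Isolate Y and clear denominators.

Y(s) = (s + 9)/(s^2 + 4*s)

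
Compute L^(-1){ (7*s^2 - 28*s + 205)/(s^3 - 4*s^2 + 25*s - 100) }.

Factor the denominator: s^3 - 4*s^2 + 25*s - 100 = (s - 4)*(s^2 + 25).
Partial fraction decomposition gives [5/(s - 4)] + [2*s/(s^2 + 25)] + [-20/(s^2 + 25)].
Invert each term: 5/(s - 4) ↔ 5e^(4t); 2·s/(s^2 + 25) ↔ 2cos(5t); -4·5/(s^2 + 25) ↔ -4sin(5t).

5*exp(4*t) - 4*sin(5*t) + 2*cos(5*t)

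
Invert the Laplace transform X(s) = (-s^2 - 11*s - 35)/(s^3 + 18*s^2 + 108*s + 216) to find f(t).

Factor the denominator: s^3 + 18*s^2 + 108*s + 216 = (s + 6)^3.
Partial fraction decomposition gives [-1/(s + 6)] + [(s + 6)^(-2)] + [-5/(s + 6)^3].
Invert each term: -1/(s + 6) ↔ -e^(-6t); 1/(s + 6)^2 ↔ t·e^(-6t); -5/(s + 6)^3 ↔ (-5/2)t^2·e^(-6t).

f(t) = -5*t^2*exp(-6*t)/2 + t*exp(-6*t) - exp(-6*t)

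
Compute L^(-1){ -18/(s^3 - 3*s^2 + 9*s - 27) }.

-exp(3*t) + sin(3*t) + cos(3*t)

Factor the denominator: s^3 - 3*s^2 + 9*s - 27 = (s - 3)*(s^2 + 9).
Partial fraction decomposition gives [-1/(s - 3)] + [s/(s^2 + 9)] + [3/(s^2 + 9)].
Invert each term: -1/(s - 3) ↔ -e^(3t); 1·s/(s^2 + 9) ↔ cos(3t); 1·3/(s^2 + 9) ↔ sin(3t).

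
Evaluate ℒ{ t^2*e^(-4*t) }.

L{e^(-4t)} = 1/(s + 4).
Then apply L{t^2·g(t)} = (-1)^2 d^2/ds^2[G(s)] with G(s) = 1/(s + 4):
differentiating 2 times and applying the sign gives 2/(s + 4)^3.

2/(s + 4)^3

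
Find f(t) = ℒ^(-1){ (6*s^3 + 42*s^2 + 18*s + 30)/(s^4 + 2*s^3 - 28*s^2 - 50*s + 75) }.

f(t) = 6*exp(5*t) - exp(t) + 3*exp(-3*t) - 2*exp(-5*t)

Factor the denominator: s^4 + 2*s^3 - 28*s^2 - 50*s + 75 = (s - 5)*(s - 1)*(s + 3)*(s + 5).
Partial fraction decomposition gives [3/(s + 3)] + [6/(s - 5)] + [-1/(s - 1)] + [-2/(s + 5)].
Invert each term: 3/(s + 3) ↔ 3e^(-3t); 6/(s - 5) ↔ 6e^(5t); -1/(s - 1) ↔ -e^(t); -2/(s + 5) ↔ -2e^(-5t).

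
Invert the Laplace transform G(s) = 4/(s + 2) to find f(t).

Since L{e^(-2t)} = 1/(s + 2), the inverse is e^(-2*t), scaled by 4.

f(t) = 4*exp(-2*t)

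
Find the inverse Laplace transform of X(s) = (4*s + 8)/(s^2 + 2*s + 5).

Complete the square in the denominator: s^2 + 2*s + 5 = (s + 1)^2 + 2^2.
Split the numerator to match: 4*s + 8 = 4·(s + 1) + 2·2.
Invert each term: 4·(s + 1)/((s + 1)^2 + 4) ↔ 4e^(-t)cos(2t); 2·2/((s + 1)^2 + 4) ↔ 2e^(-t)sin(2t).

2*exp(-t)*sin(2*t) + 4*exp(-t)*cos(2*t)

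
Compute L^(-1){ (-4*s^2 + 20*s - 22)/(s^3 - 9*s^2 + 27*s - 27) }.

Factor the denominator: s^3 - 9*s^2 + 27*s - 27 = (s - 3)^3.
Partial fraction decomposition gives [-4/(s - 3)] + [-4/(s - 3)^2] + [2/(s - 3)^3].
Invert each term: -4/(s - 3) ↔ -4e^(3t); -4/(s - 3)^2 ↔ -4t·e^(3t); 2/(s - 3)^3 ↔ (1)t^2·e^(3t).

t^2*exp(3*t) - 4*t*exp(3*t) - 4*exp(3*t)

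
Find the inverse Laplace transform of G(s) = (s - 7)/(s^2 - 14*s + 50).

Rewrite the denominator: s^2 - 14*s + 50 = (s - 7)^2 + 1.
The form in (s - 7) signals a first-shifting-theorem factor e^(7t).
Since L{cos(t)} = s/(s^2 + 1), the inverse is e^(7*t)*cos(t).

exp(7*t)*cos(t)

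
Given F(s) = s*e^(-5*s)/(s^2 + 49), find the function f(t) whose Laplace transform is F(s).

f(t) = Heaviside(t - 5)*(cos(7*t - 35))

The factor e^(-5s) signals a time shift by c = 5 (second shifting theorem).
L{cos(7t)} = s/(s^2 + 49), so L^-1{s/(s^2 + 49)} = cos(7*t).
Hence the inverse is u(t - 5) times that function evaluated at t - 5.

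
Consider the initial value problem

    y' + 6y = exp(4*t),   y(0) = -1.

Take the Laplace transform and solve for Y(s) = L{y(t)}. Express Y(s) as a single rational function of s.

Apply the Laplace transform to the equation.
The derivative rules (L{y'} = sY - y(0) = sY - (-1)) turn the left side into (s + 6)Y - (-1).
The right side is L{exp(4*t)} = 1/(s - 4).
So (s + 6)Y = 1/(s - 4) + (-1).
Divide through and combine into a single rational function.

Y(s) = (-s + 5)/(s^2 + 2*s - 24)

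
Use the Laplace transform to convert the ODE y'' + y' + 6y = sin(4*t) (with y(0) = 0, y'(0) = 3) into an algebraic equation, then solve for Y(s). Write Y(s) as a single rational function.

Transform both sides with L{·}.
The derivative rules (L{y''} = s^2 Y - s·y(0) - y'(0) and L{y'} = sY - y(0), with y(0) = 0, y'(0) = 3) turn the left side into (s^2 + s + 6)Y - (3).
The right side is L{sin(4*t)} = 4/(s^2 + 16).
So (s^2 + s + 6)Y = 4/(s^2 + 16) + (3).
Solve for Y(s) and write it as one ratio of polynomials.

Y(s) = (3*s^2 + 52)/(s^4 + s^3 + 22*s^2 + 16*s + 96)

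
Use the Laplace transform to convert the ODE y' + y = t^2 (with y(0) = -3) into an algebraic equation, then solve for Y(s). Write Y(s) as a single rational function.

Y(s) = (-3*s^3 + 2)/(s^4 + s^3)

Transform both sides with L{·}.
Using L{y'} = sY - y(0) = sY - (-3), the left side becomes (s + 1)Y - (-3).
The right side is L{t^2} = 2/s^3.
So (s + 1)Y = 2/s^3 + (-3).
Solve for Y(s) and write it as one ratio of polynomials.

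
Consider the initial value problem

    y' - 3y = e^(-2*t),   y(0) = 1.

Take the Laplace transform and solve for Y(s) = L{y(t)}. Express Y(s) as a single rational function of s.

Take the Laplace transform of both sides.
With L{y'} = sY - y(0) = sY - 1: the LHS transforms to (s - 3)Y - (1).
The right side is L{e^(-2*t)} = 1/(s + 2).
So (s - 3)Y = 1/(s + 2) + (1).
Divide through and combine into a single rational function.

Y(s) = (s + 3)/(s^2 - s - 6)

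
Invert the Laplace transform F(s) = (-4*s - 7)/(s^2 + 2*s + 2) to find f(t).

f(t) = -3*exp(-t)*sin(t) - 4*exp(-t)*cos(t)

Complete the square in the denominator: s^2 + 2*s + 2 = (s + 1)^2 + 1^2.
Split the numerator to match: -4*s - 7 = -4·(s + 1) - 3·1.
Invert each term: -4·(s + 1)/((s + 1)^2 + 1) ↔ -4e^(-t)cos(t); -3·1/((s + 1)^2 + 1) ↔ -3e^(-t)sin(t).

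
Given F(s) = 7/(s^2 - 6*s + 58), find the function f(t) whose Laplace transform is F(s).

f(t) = exp(3*t)*sin(7*t)

Rewrite the denominator: s^2 - 6*s + 58 = (s - 3)^2 + 49.
The form in (s - 3) signals a first-shifting-theorem factor e^(3t).
Since L{sin(7t)} = 7/(s^2 + 49), the inverse is exp(3*t)*sin(7*t).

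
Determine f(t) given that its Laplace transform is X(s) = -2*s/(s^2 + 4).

f(t) = -2*cos(2*t)

Since L{cos(2t)} = s/(s^2 + 4), the inverse is cos(2*t), scaled by -2.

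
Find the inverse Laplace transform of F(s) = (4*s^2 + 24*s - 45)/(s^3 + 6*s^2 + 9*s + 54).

-2*sin(3*t) + 5*cos(3*t) - exp(-6*t)

Factor the denominator: s^3 + 6*s^2 + 9*s + 54 = (s + 6)*(s^2 + 9).
Partial fraction decomposition gives [-1/(s + 6)] + [5*s/(s^2 + 9)] + [-6/(s^2 + 9)].
Invert each term: -1/(s + 6) ↔ -e^(-6t); 5·s/(s^2 + 9) ↔ 5cos(3t); -2·3/(s^2 + 9) ↔ -2sin(3t).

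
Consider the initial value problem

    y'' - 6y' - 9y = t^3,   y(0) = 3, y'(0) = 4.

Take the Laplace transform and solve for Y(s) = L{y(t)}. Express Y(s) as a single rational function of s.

Y(s) = (3*s^5 - 14*s^4 + 6)/(s^6 - 6*s^5 - 9*s^4)

Laplace-transform each side.
With L{y''} = s^2 Y - s·y(0) - y'(0) and L{y'} = sY - y(0), with y(0) = 3, y'(0) = 4: the LHS transforms to (s^2 - 6*s - 9)Y - (3*s - 14).
The right side is L{t^3} = 6/s^4.
So (s^2 - 6*s - 9)Y = 6/s^4 + (3*s - 14).
Isolate Y and clear denominators.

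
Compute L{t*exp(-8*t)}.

L{e^(-8t)} = 1/(s + 8).
Then apply L{t·g(t)} = -d/ds[H(s)] with H(s) = 1/(s + 8):
differentiating 1 time and applying the sign gives (s + 8)^(-2).

(s + 8)^(-2)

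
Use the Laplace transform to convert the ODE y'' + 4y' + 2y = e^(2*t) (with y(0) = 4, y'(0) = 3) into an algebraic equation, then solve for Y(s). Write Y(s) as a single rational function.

Take the Laplace transform of both sides.
Using L{y''} = s^2 Y - s·y(0) - y'(0) and L{y'} = sY - y(0), with y(0) = 4, y'(0) = 3, the left side becomes (s^2 + 4*s + 2)Y - (4*s + 19).
The right side is L{e^(2*t)} = 1/(s - 2).
So (s^2 + 4*s + 2)Y = 1/(s - 2) + (4*s + 19).
Isolate Y and clear denominators.

Y(s) = (4*s^2 + 11*s - 37)/(s^3 + 2*s^2 - 6*s - 4)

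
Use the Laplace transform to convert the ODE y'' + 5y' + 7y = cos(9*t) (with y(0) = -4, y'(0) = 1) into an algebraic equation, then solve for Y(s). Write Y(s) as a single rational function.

Laplace-transform each side.
With L{y''} = s^2 Y - s·y(0) - y'(0) and L{y'} = sY - y(0), with y(0) = -4, y'(0) = 1: the LHS transforms to (s^2 + 5*s + 7)Y - (-4*s - 19).
The right side is L{cos(9*t)} = s/(s^2 + 81).
So (s^2 + 5*s + 7)Y = s/(s^2 + 81) + (-4*s - 19).
Isolate Y and clear denominators.

Y(s) = (-4*s^3 - 19*s^2 - 323*s - 1539)/(s^4 + 5*s^3 + 88*s^2 + 405*s + 567)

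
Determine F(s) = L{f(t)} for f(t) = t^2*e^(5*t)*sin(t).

F(s) = 2*(3*s^2 - 30*s + 74)/(s^2 - 10*s + 26)^3

L{sin(t)} = 1/(s^2 + 1).
Multiplying by e^(5t) shifts s → s - 5, so L{e^(5*t)*sin(t)} = 1/((s - 5)^2 + 1).
Then apply L{t^2·g(t)} = (-1)^2 d^2/ds^2[G(s)] with G(s) = 1/((s - 5)^2 + 1):
differentiating 2 times and applying the sign gives 2*(3*s^2 - 30*s + 74)/(s^2 - 10*s + 26)^3.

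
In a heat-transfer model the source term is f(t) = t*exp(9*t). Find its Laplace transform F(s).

F(s) = (s - 9)^(-2)

L{e^(9t)} = 1/(s - 9).
Then apply L{t·g(t)} = -d/ds[G(s)] with G(s) = 1/(s - 9):
differentiating 1 time and applying the sign gives (s - 9)^(-2).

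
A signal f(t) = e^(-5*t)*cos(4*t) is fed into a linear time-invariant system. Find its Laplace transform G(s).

G(s) = (s + 5)/((s + 5)^2 + 16)

L{cos(4t)} = s/(s^2 + 16).
By the first shifting theorem, multiplying by e^(-5t) replaces s with s + 5.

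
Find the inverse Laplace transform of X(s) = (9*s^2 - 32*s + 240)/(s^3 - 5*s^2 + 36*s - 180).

5*exp(5*t) - 2*sin(6*t) + 4*cos(6*t)

Factor the denominator: s^3 - 5*s^2 + 36*s - 180 = (s - 5)*(s^2 + 36).
Partial fraction decomposition gives [5/(s - 5)] + [4*s/(s^2 + 36)] + [-12/(s^2 + 36)].
Invert each term: 5/(s - 5) ↔ 5e^(5t); 4·s/(s^2 + 36) ↔ 4cos(6t); -2·6/(s^2 + 36) ↔ -2sin(6t).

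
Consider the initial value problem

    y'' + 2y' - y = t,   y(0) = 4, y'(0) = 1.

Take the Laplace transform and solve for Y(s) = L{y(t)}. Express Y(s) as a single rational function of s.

Y(s) = (4*s^3 + 9*s^2 + 1)/(s^4 + 2*s^3 - s^2)

Laplace-transform each side.
The derivative rules (L{y''} = s^2 Y - s·y(0) - y'(0) and L{y'} = sY - y(0), with y(0) = 4, y'(0) = 1) turn the left side into (s^2 + 2*s - 1)Y - (4*s + 9).
The right side is L{t} = s^(-2).
So (s^2 + 2*s - 1)Y = s^(-2) + (4*s + 9).
Isolate Y and clear denominators.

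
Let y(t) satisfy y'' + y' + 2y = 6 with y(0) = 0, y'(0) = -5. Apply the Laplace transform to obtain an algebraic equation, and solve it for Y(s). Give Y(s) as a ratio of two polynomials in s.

Transform both sides with L{·}.
Using L{y''} = s^2 Y - s·y(0) - y'(0) and L{y'} = sY - y(0), with y(0) = 0, y'(0) = -5, the left side becomes (s^2 + s + 2)Y - (-5).
The right side is L{6} = 6/s.
So (s^2 + s + 2)Y = 6/s + (-5).
Divide through and combine into a single rational function.

Y(s) = (-5*s + 6)/(s^3 + s^2 + 2*s)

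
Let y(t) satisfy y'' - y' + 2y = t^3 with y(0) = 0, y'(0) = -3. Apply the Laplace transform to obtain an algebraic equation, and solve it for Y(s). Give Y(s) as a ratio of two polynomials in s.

Y(s) = (-3*s^4 + 6)/(s^6 - s^5 + 2*s^4)

Apply the Laplace transform to the equation.
With L{y''} = s^2 Y - s·y(0) - y'(0) and L{y'} = sY - y(0), with y(0) = 0, y'(0) = -3: the LHS transforms to (s^2 - s + 2)Y - (-3).
The right side is L{t^3} = 6/s^4.
So (s^2 - s + 2)Y = 6/s^4 + (-3).
Isolate Y and clear denominators.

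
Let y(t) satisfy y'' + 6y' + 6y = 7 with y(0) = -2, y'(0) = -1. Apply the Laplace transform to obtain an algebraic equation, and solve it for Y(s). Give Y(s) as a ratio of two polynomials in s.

Y(s) = (-2*s^2 - 13*s + 7)/(s^3 + 6*s^2 + 6*s)

Take the Laplace transform of both sides.
With L{y''} = s^2 Y - s·y(0) - y'(0) and L{y'} = sY - y(0), with y(0) = -2, y'(0) = -1: the LHS transforms to (s^2 + 6*s + 6)Y - (-2*s - 13).
The right side is L{7} = 7/s.
So (s^2 + 6*s + 6)Y = 7/s + (-2*s - 13).
Solve for Y(s) and write it as one ratio of polynomials.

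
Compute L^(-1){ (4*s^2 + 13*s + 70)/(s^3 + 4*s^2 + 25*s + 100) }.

sin(5*t) + 2*cos(5*t) + 2*exp(-4*t)

Factor the denominator: s^3 + 4*s^2 + 25*s + 100 = (s + 4)*(s^2 + 25).
Partial fraction decomposition gives [2/(s + 4)] + [2*s/(s^2 + 25)] + [5/(s^2 + 25)].
Invert each term: 2/(s + 4) ↔ 2e^(-4t); 2·s/(s^2 + 25) ↔ 2cos(5t); 1·5/(s^2 + 25) ↔ sin(5t).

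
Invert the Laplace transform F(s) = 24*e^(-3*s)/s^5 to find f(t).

The factor e^(-3s) signals a time shift by c = 3 (second shifting theorem).
L{t^4} = 4!/s^5 = 24/s^5, so L^-1{24/s^5} = t^4.
Hence the inverse is u(t - 3) times that function evaluated at t - 3.

f(t) = Heaviside(t - 3)*((t - 3)^4)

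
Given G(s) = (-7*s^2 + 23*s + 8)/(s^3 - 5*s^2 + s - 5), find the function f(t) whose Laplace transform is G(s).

f(t) = -2*exp(5*t) - 2*sin(t) - 5*cos(t)

Factor the denominator: s^3 - 5*s^2 + s - 5 = (s - 5)*(s^2 + 1).
Partial fraction decomposition gives [-2/(s - 5)] + [-5*s/(s^2 + 1)] + [-2/(s^2 + 1)].
Invert each term: -2/(s - 5) ↔ -2e^(5t); -5·s/(s^2 + 1) ↔ -5cos(t); -2·1/(s^2 + 1) ↔ -2sin(t).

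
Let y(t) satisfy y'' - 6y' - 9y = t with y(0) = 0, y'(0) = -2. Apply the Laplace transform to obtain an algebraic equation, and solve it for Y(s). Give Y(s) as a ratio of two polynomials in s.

Y(s) = (-2*s^2 + 1)/(s^4 - 6*s^3 - 9*s^2)

Apply the Laplace transform to the equation.
Using L{y''} = s^2 Y - s·y(0) - y'(0) and L{y'} = sY - y(0), with y(0) = 0, y'(0) = -2, the left side becomes (s^2 - 6*s - 9)Y - (-2).
The right side is L{t} = s^(-2).
So (s^2 - 6*s - 9)Y = s^(-2) + (-2).
Isolate Y and clear denominators.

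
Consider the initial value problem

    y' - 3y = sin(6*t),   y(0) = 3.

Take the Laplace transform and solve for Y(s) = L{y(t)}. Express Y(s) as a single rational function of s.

Y(s) = (3*s^2 + 114)/(s^3 - 3*s^2 + 36*s - 108)

Apply the Laplace transform to the equation.
Using L{y'} = sY - y(0) = sY - 3, the left side becomes (s - 3)Y - (3).
The right side is L{sin(6*t)} = 6/(s^2 + 36).
So (s - 3)Y = 6/(s^2 + 36) + (3).
Isolate Y and clear denominators.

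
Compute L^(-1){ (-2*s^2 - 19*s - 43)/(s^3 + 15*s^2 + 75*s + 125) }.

Factor the denominator: s^3 + 15*s^2 + 75*s + 125 = (s + 5)^3.
Partial fraction decomposition gives [-2/(s + 5)] + [(s + 5)^(-2)] + [2/(s + 5)^3].
Invert each term: -2/(s + 5) ↔ -2e^(-5t); 1/(s + 5)^2 ↔ t·e^(-5t); 2/(s + 5)^3 ↔ (1)t^2·e^(-5t).

t^2*exp(-5*t) + t*exp(-5*t) - 2*exp(-5*t)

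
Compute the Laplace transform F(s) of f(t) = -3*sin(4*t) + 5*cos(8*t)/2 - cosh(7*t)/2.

F(s) = 5*s/(2*(s^2 + 64)) - s/(2*(s^2 - 49)) - 12/(s^2 + 16)

The transform is linear, so treat each term independently.
(-1/2)·[L{cosh(7t)} = s/(s^2 - 49)]; (5/2)·[L{cos(8t)} = s/(s^2 + 64)]; (-3)·[L{sin(4t)} = 4/(s^2 + 16)].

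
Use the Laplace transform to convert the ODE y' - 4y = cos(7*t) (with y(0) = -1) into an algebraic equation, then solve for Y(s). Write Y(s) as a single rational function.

Laplace-transform each side.
With L{y'} = sY - y(0) = sY - (-1): the LHS transforms to (s - 4)Y - (-1).
The right side is L{cos(7*t)} = s/(s^2 + 49).
So (s - 4)Y = s/(s^2 + 49) + (-1).
Divide through and combine into a single rational function.

Y(s) = (-s^2 + s - 49)/(s^3 - 4*s^2 + 49*s - 196)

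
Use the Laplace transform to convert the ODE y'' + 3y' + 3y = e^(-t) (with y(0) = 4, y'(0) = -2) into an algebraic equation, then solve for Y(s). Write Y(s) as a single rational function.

Y(s) = (4*s^2 + 14*s + 11)/(s^3 + 4*s^2 + 6*s + 3)

Take the Laplace transform of both sides.
Using L{y''} = s^2 Y - s·y(0) - y'(0) and L{y'} = sY - y(0), with y(0) = 4, y'(0) = -2, the left side becomes (s^2 + 3*s + 3)Y - (4*s + 10).
The right side is L{e^(-t)} = 1/(s + 1).
So (s^2 + 3*s + 3)Y = 1/(s + 1) + (4*s + 10).
Isolate Y and clear denominators.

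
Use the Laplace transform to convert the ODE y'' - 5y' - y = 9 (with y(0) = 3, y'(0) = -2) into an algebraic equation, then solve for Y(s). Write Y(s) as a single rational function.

Laplace-transform each side.
The derivative rules (L{y''} = s^2 Y - s·y(0) - y'(0) and L{y'} = sY - y(0), with y(0) = 3, y'(0) = -2) turn the left side into (s^2 - 5*s - 1)Y - (3*s - 17).
The right side is L{9} = 9/s.
So (s^2 - 5*s - 1)Y = 9/s + (3*s - 17).
Solve for Y(s) and write it as one ratio of polynomials.

Y(s) = (3*s^2 - 17*s + 9)/(s^3 - 5*s^2 - s)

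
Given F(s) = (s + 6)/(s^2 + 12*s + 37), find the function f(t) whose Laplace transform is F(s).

Rewrite the denominator: s^2 + 12*s + 37 = (s + 6)^2 + 1.
The form in (s + 6) signals a first-shifting-theorem factor e^(-6t).
Since L{cos(t)} = s/(s^2 + 1), the inverse is e^(-6*t)*cos(t).

f(t) = exp(-6*t)*cos(t)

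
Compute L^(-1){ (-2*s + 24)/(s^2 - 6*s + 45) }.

3*exp(3*t)*sin(6*t) - 2*exp(3*t)*cos(6*t)

Complete the square in the denominator: s^2 - 6*s + 45 = (s - 3)^2 + 6^2.
Split the numerator to match: -2*s + 24 = -2·(s - 3) + 3·6.
Invert each term: -2·(s - 3)/((s - 3)^2 + 36) ↔ -2e^(3t)cos(6t); 3·6/((s - 3)^2 + 36) ↔ 3e^(3t)sin(6t).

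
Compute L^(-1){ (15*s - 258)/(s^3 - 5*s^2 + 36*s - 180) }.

Factor the denominator: s^3 - 5*s^2 + 36*s - 180 = (s - 5)*(s^2 + 36).
Partial fraction decomposition gives [-3/(s - 5)] + [3*s/(s^2 + 36)] + [30/(s^2 + 36)].
Invert each term: -3/(s - 5) ↔ -3e^(5t); 3·s/(s^2 + 36) ↔ 3cos(6t); 5·6/(s^2 + 36) ↔ 5sin(6t).

-3*exp(5*t) + 5*sin(6*t) + 3*cos(6*t)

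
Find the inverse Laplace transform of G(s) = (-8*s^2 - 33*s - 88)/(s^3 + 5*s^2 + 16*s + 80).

Factor the denominator: s^3 + 5*s^2 + 16*s + 80 = (s + 5)*(s^2 + 16).
Partial fraction decomposition gives [-3/(s + 5)] + [-5*s/(s^2 + 16)] + [-8/(s^2 + 16)].
Invert each term: -3/(s + 5) ↔ -3e^(-5t); -5·s/(s^2 + 16) ↔ -5cos(4t); -2·4/(s^2 + 16) ↔ -2sin(4t).

-2*sin(4*t) - 5*cos(4*t) - 3*exp(-5*t)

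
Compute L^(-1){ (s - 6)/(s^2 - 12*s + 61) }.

exp(6*t)*cos(5*t)

Rewrite the denominator: s^2 - 12*s + 61 = (s - 6)^2 + 25.
The form in (s - 6) signals a first-shifting-theorem factor e^(6t).
Since L{cos(5t)} = s/(s^2 + 25), the inverse is exp(6*t)*cos(5*t).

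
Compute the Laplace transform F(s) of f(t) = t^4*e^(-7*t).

F(s) = 24/(s + 7)^5

L{t^4} = 4!/s^5 = 24/s^5.
By the first shifting theorem, multiplying by e^(-7t) replaces s with s + 7.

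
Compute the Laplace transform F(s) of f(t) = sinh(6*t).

F(s) = 6/(s^2 - 36)

L{sinh(6t)} = 6/(s^2 - 36).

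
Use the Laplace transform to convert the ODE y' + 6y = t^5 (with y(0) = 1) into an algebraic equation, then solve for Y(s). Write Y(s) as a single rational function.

Y(s) = (s^6 + 120)/(s^7 + 6*s^6)

Laplace-transform each side.
The derivative rules (L{y'} = sY - y(0) = sY - 1) turn the left side into (s + 6)Y - (1).
The right side is L{t^5} = 120/s^6.
So (s + 6)Y = 120/s^6 + (1).
Solve for Y(s) and write it as one ratio of polynomials.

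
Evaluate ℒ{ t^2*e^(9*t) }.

L{e^(9t)} = 1/(s - 9).
Then apply L{t^2·g(t)} = (-1)^2 d^2/ds^2[G(s)] with G(s) = 1/(s - 9):
differentiating 2 times and applying the sign gives 2/(s - 9)^3.

2/(s - 9)^3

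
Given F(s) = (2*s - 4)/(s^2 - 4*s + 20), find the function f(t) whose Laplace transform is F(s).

f(t) = 2*exp(2*t)*cos(4*t)

Rewrite the denominator: s^2 - 4*s + 20 = (s - 2)^2 + 16.
The form in (s - 2) signals a first-shifting-theorem factor e^(2t).
Since L{cos(4t)} = s/(s^2 + 16), the inverse is exp(2*t)*cos(4*t), scaled by 2.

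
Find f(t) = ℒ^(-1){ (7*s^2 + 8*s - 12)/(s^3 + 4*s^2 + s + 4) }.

f(t) = -4*sin(t) + 3*cos(t) + 4*exp(-4*t)

Factor the denominator: s^3 + 4*s^2 + s + 4 = (s + 4)*(s^2 + 1).
Partial fraction decomposition gives [4/(s + 4)] + [3*s/(s^2 + 1)] + [-4/(s^2 + 1)].
Invert each term: 4/(s + 4) ↔ 4e^(-4t); 3·s/(s^2 + 1) ↔ 3cos(t); -4·1/(s^2 + 1) ↔ -4sin(t).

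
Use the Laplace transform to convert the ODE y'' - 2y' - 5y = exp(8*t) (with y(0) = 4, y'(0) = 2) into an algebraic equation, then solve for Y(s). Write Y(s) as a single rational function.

Transform both sides with L{·}.
With L{y''} = s^2 Y - s·y(0) - y'(0) and L{y'} = sY - y(0), with y(0) = 4, y'(0) = 2: the LHS transforms to (s^2 - 2*s - 5)Y - (4*s - 6).
The right side is L{exp(8*t)} = 1/(s - 8).
So (s^2 - 2*s - 5)Y = 1/(s - 8) + (4*s - 6).
Solve for Y(s) and write it as one ratio of polynomials.

Y(s) = (4*s^2 - 38*s + 49)/(s^3 - 10*s^2 + 11*s + 40)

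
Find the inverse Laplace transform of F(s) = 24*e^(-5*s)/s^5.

Heaviside(t - 5)*((t - 5)^4)

The factor e^(-5s) signals a time shift by c = 5 (second shifting theorem).
L{t^4} = 4!/s^5 = 24/s^5, so L^-1{24/s^5} = t^4.
Hence the inverse is u(t - 5) times that function evaluated at t - 5.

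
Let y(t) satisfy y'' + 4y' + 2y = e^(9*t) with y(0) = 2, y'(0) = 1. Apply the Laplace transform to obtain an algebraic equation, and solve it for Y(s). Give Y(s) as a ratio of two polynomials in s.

Y(s) = (2*s^2 - 9*s - 80)/(s^3 - 5*s^2 - 34*s - 18)

Transform both sides with L{·}.
The derivative rules (L{y''} = s^2 Y - s·y(0) - y'(0) and L{y'} = sY - y(0), with y(0) = 2, y'(0) = 1) turn the left side into (s^2 + 4*s + 2)Y - (2*s + 9).
The right side is L{e^(9*t)} = 1/(s - 9).
So (s^2 + 4*s + 2)Y = 1/(s - 9) + (2*s + 9).
Isolate Y and clear denominators.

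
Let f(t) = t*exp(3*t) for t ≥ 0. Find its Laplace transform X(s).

X(s) = (s - 3)^(-2)

L{t} = 1!/s^2 = 1/s^2.
By the first shifting theorem, multiplying by e^(3t) replaces s with s - 3.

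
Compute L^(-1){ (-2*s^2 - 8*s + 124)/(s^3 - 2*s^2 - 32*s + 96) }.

Factor the denominator: s^3 - 2*s^2 - 32*s + 96 = (s - 4)^2*(s + 6).
Partial fraction decomposition gives [-3/(s - 4)] + [6/(s - 4)^2] + [1/(s + 6)].
Invert each term: -3/(s - 4) ↔ -3e^(4t); 6/(s - 4)^2 ↔ 6t·e^(4t); 1/(s + 6) ↔ e^(-6t).

6*t*exp(4*t) - 3*exp(4*t) + exp(-6*t)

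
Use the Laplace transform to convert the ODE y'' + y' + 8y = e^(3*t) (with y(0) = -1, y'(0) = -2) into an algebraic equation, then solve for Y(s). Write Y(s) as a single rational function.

Y(s) = (-s^2 + 10)/(s^3 - 2*s^2 + 5*s - 24)

Take the Laplace transform of both sides.
Using L{y''} = s^2 Y - s·y(0) - y'(0) and L{y'} = sY - y(0), with y(0) = -1, y'(0) = -2, the left side becomes (s^2 + s + 8)Y - (-s - 3).
The right side is L{e^(3*t)} = 1/(s - 3).
So (s^2 + s + 8)Y = 1/(s - 3) + (-s - 3).
Divide through and combine into a single rational function.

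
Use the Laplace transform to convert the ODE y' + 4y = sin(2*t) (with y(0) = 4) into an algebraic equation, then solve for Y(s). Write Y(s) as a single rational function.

Apply the Laplace transform to the equation.
With L{y'} = sY - y(0) = sY - 4: the LHS transforms to (s + 4)Y - (4).
The right side is L{sin(2*t)} = 2/(s^2 + 4).
So (s + 4)Y = 2/(s^2 + 4) + (4).
Isolate Y and clear denominators.

Y(s) = (4*s^2 + 18)/(s^3 + 4*s^2 + 4*s + 16)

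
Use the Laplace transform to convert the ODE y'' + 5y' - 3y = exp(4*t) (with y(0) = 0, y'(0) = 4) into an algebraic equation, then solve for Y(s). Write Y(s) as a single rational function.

Laplace-transform each side.
The derivative rules (L{y''} = s^2 Y - s·y(0) - y'(0) and L{y'} = sY - y(0), with y(0) = 0, y'(0) = 4) turn the left side into (s^2 + 5*s - 3)Y - (4).
The right side is L{exp(4*t)} = 1/(s - 4).
So (s^2 + 5*s - 3)Y = 1/(s - 4) + (4).
Isolate Y and clear denominators.

Y(s) = (4*s - 15)/(s^3 + s^2 - 23*s + 12)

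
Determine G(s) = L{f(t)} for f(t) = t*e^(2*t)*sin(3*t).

L{sin(3t)} = 3/(s^2 + 9).
Multiplying by e^(2t) shifts s → s - 2, so L{e^(2*t)*sin(3*t)} = 3/((s - 2)^2 + 9).
Then apply L{t·g(t)} = -d/ds[H(s)] with H(s) = 3/((s - 2)^2 + 9):
differentiating 1 time and applying the sign gives 6*(s - 2)/(s^2 - 4*s + 13)^2.

G(s) = 6*(s - 2)/(s^2 - 4*s + 13)^2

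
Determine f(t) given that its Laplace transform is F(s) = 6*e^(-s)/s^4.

f(t) = Heaviside(t - 1)*((t - 1)^3)

The factor e^(-s) signals a time shift by c = 1 (second shifting theorem).
L{t^3} = 3!/s^4 = 6/s^4, so L^-1{6/s^4} = t^3.
Hence the inverse is u(t - 1) times that function evaluated at t - 1.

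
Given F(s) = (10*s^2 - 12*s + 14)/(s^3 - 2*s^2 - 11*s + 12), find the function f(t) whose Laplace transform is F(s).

Factor the denominator: s^3 - 2*s^2 - 11*s + 12 = (s - 4)*(s - 1)*(s + 3).
Partial fraction decomposition gives [-1/(s - 1)] + [6/(s - 4)] + [5/(s + 3)].
Invert each term: -1/(s - 1) ↔ -e^(t); 6/(s - 4) ↔ 6e^(4t); 5/(s + 3) ↔ 5e^(-3t).

f(t) = 6*exp(4*t) - exp(t) + 5*exp(-3*t)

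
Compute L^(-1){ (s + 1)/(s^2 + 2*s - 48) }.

exp(-t)*cosh(7*t)

Rewrite the denominator: s^2 + 2*s - 48 = (s + 1)^2 - 49.
The form in (s + 1) signals a first-shifting-theorem factor e^(-t).
Since L{cosh(7t)} = s/(s^2 - 49), the inverse is e^(-t)*cosh(7*t).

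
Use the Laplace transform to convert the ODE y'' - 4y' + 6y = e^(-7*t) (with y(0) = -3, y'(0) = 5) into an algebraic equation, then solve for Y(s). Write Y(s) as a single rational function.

Take the Laplace transform of both sides.
Using L{y''} = s^2 Y - s·y(0) - y'(0) and L{y'} = sY - y(0), with y(0) = -3, y'(0) = 5, the left side becomes (s^2 - 4*s + 6)Y - (-3*s + 17).
The right side is L{e^(-7*t)} = 1/(s + 7).
So (s^2 - 4*s + 6)Y = 1/(s + 7) + (-3*s + 17).
Divide through and combine into a single rational function.

Y(s) = (-3*s^2 - 4*s + 120)/(s^3 + 3*s^2 - 22*s + 42)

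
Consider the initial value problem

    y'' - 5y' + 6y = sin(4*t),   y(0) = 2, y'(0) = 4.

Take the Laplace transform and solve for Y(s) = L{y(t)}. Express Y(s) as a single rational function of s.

Laplace-transform each side.
With L{y''} = s^2 Y - s·y(0) - y'(0) and L{y'} = sY - y(0), with y(0) = 2, y'(0) = 4: the LHS transforms to (s^2 - 5*s + 6)Y - (2*s - 6).
The right side is L{sin(4*t)} = 4/(s^2 + 16).
So (s^2 - 5*s + 6)Y = 4/(s^2 + 16) + (2*s - 6).
Divide through and combine into a single rational function.

Y(s) = (2*s^3 - 6*s^2 + 32*s - 92)/(s^4 - 5*s^3 + 22*s^2 - 80*s + 96)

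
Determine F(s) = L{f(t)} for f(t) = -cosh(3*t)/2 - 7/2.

F(s) = -s/(2*(s^2 - 9)) - 7/(2*s)

By linearity of the Laplace transform, transform each term separately.
L{-7/2} = (-7/2)/s; (-1/2)·[L{cosh(3t)} = s/(s^2 - 9)].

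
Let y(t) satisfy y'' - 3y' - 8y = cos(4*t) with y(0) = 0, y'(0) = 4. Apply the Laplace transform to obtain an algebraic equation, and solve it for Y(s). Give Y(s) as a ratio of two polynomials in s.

Y(s) = (4*s^2 + s + 64)/(s^4 - 3*s^3 + 8*s^2 - 48*s - 128)

Transform both sides with L{·}.
With L{y''} = s^2 Y - s·y(0) - y'(0) and L{y'} = sY - y(0), with y(0) = 0, y'(0) = 4: the LHS transforms to (s^2 - 3*s - 8)Y - (4).
The right side is L{cos(4*t)} = s/(s^2 + 16).
So (s^2 - 3*s - 8)Y = s/(s^2 + 16) + (4).
Solve for Y(s) and write it as one ratio of polynomials.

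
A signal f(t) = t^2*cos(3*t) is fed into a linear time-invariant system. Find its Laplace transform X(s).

L{cos(3t)} = s/(s^2 + 9).
Then apply L{t^2·g(t)} = (-1)^2 d^2/ds^2[G(s)] with G(s) = s/(s^2 + 9):
differentiating 2 times and applying the sign gives 2*s*(s^2 - 27)/(s^2 + 9)^3.

X(s) = 2*s*(s^2 - 27)/(s^2 + 9)^3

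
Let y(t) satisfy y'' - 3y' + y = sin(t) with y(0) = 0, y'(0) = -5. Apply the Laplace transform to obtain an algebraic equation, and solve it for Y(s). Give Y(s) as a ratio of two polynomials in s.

Apply the Laplace transform to the equation.
With L{y''} = s^2 Y - s·y(0) - y'(0) and L{y'} = sY - y(0), with y(0) = 0, y'(0) = -5: the LHS transforms to (s^2 - 3*s + 1)Y - (-5).
The right side is L{sin(t)} = 1/(s^2 + 1).
So (s^2 - 3*s + 1)Y = 1/(s^2 + 1) + (-5).
Isolate Y and clear denominators.

Y(s) = (-5*s^2 - 4)/(s^4 - 3*s^3 + 2*s^2 - 3*s + 1)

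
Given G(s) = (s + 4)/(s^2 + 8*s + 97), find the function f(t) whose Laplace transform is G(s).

Rewrite the denominator: s^2 + 8*s + 97 = (s + 4)^2 + 81.
The form in (s + 4) signals a first-shifting-theorem factor e^(-4t).
Since L{cos(9t)} = s/(s^2 + 81), the inverse is e^(-4*t)*cos(9*t).

f(t) = exp(-4*t)*cos(9*t)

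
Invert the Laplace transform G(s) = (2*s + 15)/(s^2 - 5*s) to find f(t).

Factor the denominator: s^2 - 5*s = s*(s - 5).
Partial fraction decomposition gives [5/(s - 5)] + [-3/s].
Invert each term: 5/(s - 5) ↔ 5e^(5t); -3/(s - 0) ↔ -3e^(0t).

f(t) = 5*exp(5*t) - 3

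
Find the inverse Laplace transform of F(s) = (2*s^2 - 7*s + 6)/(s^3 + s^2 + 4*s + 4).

-3*sin(2*t) - cos(2*t) + 3*exp(-t)

Factor the denominator: s^3 + s^2 + 4*s + 4 = (s + 1)*(s^2 + 4).
Partial fraction decomposition gives [3/(s + 1)] + [-s/(s^2 + 4)] + [-6/(s^2 + 4)].
Invert each term: 3/(s + 1) ↔ 3e^(-t); -1·s/(s^2 + 4) ↔ -cos(2t); -3·2/(s^2 + 4) ↔ -3sin(2t).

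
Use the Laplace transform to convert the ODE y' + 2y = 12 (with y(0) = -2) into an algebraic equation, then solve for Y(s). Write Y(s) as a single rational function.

Y(s) = (-2*s + 12)/(s^2 + 2*s)

Transform both sides with L{·}.
Using L{y'} = sY - y(0) = sY - (-2), the left side becomes (s + 2)Y - (-2).
The right side is L{12} = 12/s.
So (s + 2)Y = 12/s + (-2).
Solve for Y(s) and write it as one ratio of polynomials.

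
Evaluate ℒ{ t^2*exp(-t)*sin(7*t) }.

L{sin(7t)} = 7/(s^2 + 49).
Multiplying by e^(-t) shifts s → s + 1, so L{exp(-t)*sin(7*t)} = 7/((s + 1)^2 + 49).
Then apply L{t^2·g(t)} = (-1)^2 d^2/ds^2[H(s)] with H(s) = 7/((s + 1)^2 + 49):
differentiating 2 times and applying the sign gives 14*(3*s^2 + 6*s - 46)/(s^2 + 2*s + 50)^3.

14*(3*s^2 + 6*s - 46)/(s^2 + 2*s + 50)^3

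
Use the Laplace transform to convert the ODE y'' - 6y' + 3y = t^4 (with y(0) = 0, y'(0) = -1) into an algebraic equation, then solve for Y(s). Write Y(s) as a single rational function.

Y(s) = (-s^5 + 24)/(s^7 - 6*s^6 + 3*s^5)

Laplace-transform each side.
The derivative rules (L{y''} = s^2 Y - s·y(0) - y'(0) and L{y'} = sY - y(0), with y(0) = 0, y'(0) = -1) turn the left side into (s^2 - 6*s + 3)Y - (-1).
The right side is L{t^4} = 24/s^5.
So (s^2 - 6*s + 3)Y = 24/s^5 + (-1).
Divide through and combine into a single rational function.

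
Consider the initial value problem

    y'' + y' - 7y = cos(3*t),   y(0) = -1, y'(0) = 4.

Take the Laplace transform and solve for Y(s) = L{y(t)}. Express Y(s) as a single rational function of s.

Y(s) = (-s^3 + 3*s^2 - 8*s + 27)/(s^4 + s^3 + 2*s^2 + 9*s - 63)

Take the Laplace transform of both sides.
The derivative rules (L{y''} = s^2 Y - s·y(0) - y'(0) and L{y'} = sY - y(0), with y(0) = -1, y'(0) = 4) turn the left side into (s^2 + s - 7)Y - (-s + 3).
The right side is L{cos(3*t)} = s/(s^2 + 9).
So (s^2 + s - 7)Y = s/(s^2 + 9) + (-s + 3).
Divide through and combine into a single rational function.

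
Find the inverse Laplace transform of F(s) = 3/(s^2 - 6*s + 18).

Rewrite the denominator: s^2 - 6*s + 18 = (s - 3)^2 + 9.
The form in (s - 3) signals a first-shifting-theorem factor e^(3t).
Since L{sin(3t)} = 3/(s^2 + 9), the inverse is e^(3*t)*sin(3*t).

exp(3*t)*sin(3*t)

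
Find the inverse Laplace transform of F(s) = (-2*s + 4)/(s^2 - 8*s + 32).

-exp(4*t)*sin(4*t) - 2*exp(4*t)*cos(4*t)

Complete the square in the denominator: s^2 - 8*s + 32 = (s - 4)^2 + 4^2.
Split the numerator to match: -2*s + 4 = -2·(s - 4) - 1·4.
Invert each term: -2·(s - 4)/((s - 4)^2 + 16) ↔ -2e^(4t)cos(4t); -1·4/((s - 4)^2 + 16) ↔ -e^(4t)sin(4t).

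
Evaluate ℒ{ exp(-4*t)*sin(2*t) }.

L{sin(2t)} = 2/(s^2 + 4).
By the first shifting theorem, multiplying by e^(-4t) replaces s with s + 4.

2/((s + 4)^2 + 4)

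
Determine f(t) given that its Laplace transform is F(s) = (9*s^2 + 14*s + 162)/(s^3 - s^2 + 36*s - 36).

f(t) = 5*exp(t) + 3*sin(6*t) + 4*cos(6*t)

Factor the denominator: s^3 - s^2 + 36*s - 36 = (s - 1)*(s^2 + 36).
Partial fraction decomposition gives [5/(s - 1)] + [4*s/(s^2 + 36)] + [18/(s^2 + 36)].
Invert each term: 5/(s - 1) ↔ 5e^(t); 4·s/(s^2 + 36) ↔ 4cos(6t); 3·6/(s^2 + 36) ↔ 3sin(6t).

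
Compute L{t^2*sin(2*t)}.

L{sin(2t)} = 2/(s^2 + 4).
Then apply L{t^2·g(t)} = (-1)^2 d^2/ds^2[G(s)] with G(s) = 2/(s^2 + 4):
differentiating 2 times and applying the sign gives 4*(3*s^2 - 4)/(s^2 + 4)^3.

4*(3*s^2 - 4)/(s^2 + 4)^3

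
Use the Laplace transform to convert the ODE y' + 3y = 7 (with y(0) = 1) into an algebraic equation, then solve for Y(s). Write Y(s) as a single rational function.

Apply the Laplace transform to the equation.
Using L{y'} = sY - y(0) = sY - 1, the left side becomes (s + 3)Y - (1).
The right side is L{7} = 7/s.
So (s + 3)Y = 7/s + (1).
Divide through and combine into a single rational function.

Y(s) = (s + 7)/(s^2 + 3*s)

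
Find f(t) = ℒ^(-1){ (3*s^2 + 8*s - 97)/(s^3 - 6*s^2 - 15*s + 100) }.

f(t) = 2*t*exp(5*t) + 4*exp(5*t) - exp(-4*t)

Factor the denominator: s^3 - 6*s^2 - 15*s + 100 = (s - 5)^2*(s + 4).
Partial fraction decomposition gives [4/(s - 5)] + [2/(s - 5)^2] + [-1/(s + 4)].
Invert each term: 4/(s - 5) ↔ 4e^(5t); 2/(s - 5)^2 ↔ 2t·e^(5t); -1/(s + 4) ↔ -e^(-4t).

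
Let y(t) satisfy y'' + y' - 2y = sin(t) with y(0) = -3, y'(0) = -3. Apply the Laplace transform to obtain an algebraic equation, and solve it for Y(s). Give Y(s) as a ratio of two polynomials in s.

Take the Laplace transform of both sides.
Using L{y''} = s^2 Y - s·y(0) - y'(0) and L{y'} = sY - y(0), with y(0) = -3, y'(0) = -3, the left side becomes (s^2 + s - 2)Y - (-3*s - 6).
The right side is L{sin(t)} = 1/(s^2 + 1).
So (s^2 + s - 2)Y = 1/(s^2 + 1) + (-3*s - 6).
Isolate Y and clear denominators.

Y(s) = (-3*s^3 - 6*s^2 - 3*s - 5)/(s^4 + s^3 - s^2 + s - 2)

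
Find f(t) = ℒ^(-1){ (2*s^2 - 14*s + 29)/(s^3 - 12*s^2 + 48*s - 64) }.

f(t) = 5*t^2*exp(4*t)/2 + 2*t*exp(4*t) + 2*exp(4*t)

Factor the denominator: s^3 - 12*s^2 + 48*s - 64 = (s - 4)^3.
Partial fraction decomposition gives [2/(s - 4)] + [2/(s - 4)^2] + [5/(s - 4)^3].
Invert each term: 2/(s - 4) ↔ 2e^(4t); 2/(s - 4)^2 ↔ 2t·e^(4t); 5/(s - 4)^3 ↔ (5/2)t^2·e^(4t).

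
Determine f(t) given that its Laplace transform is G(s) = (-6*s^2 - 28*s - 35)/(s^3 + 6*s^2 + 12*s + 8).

Factor the denominator: s^3 + 6*s^2 + 12*s + 8 = (s + 2)^3.
Partial fraction decomposition gives [-6/(s + 2)] + [-4/(s + 2)^2] + [-3/(s + 2)^3].
Invert each term: -6/(s + 2) ↔ -6e^(-2t); -4/(s + 2)^2 ↔ -4t·e^(-2t); -3/(s + 2)^3 ↔ (-3/2)t^2·e^(-2t).

f(t) = -3*t^2*exp(-2*t)/2 - 4*t*exp(-2*t) - 6*exp(-2*t)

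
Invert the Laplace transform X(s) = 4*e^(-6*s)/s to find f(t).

f(t) = Heaviside(t - 6)*(4)

The factor e^(-6s) signals a time shift by c = 6 (second shifting theorem).
L{4} = 4/s, so L^-1{4/s} = 4.
Hence the inverse is u(t - 6) times that function evaluated at t - 6.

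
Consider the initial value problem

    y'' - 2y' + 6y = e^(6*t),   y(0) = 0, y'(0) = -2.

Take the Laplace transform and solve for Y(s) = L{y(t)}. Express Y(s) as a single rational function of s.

Y(s) = (-2*s + 13)/(s^3 - 8*s^2 + 18*s - 36)

Laplace-transform each side.
With L{y''} = s^2 Y - s·y(0) - y'(0) and L{y'} = sY - y(0), with y(0) = 0, y'(0) = -2: the LHS transforms to (s^2 - 2*s + 6)Y - (-2).
The right side is L{e^(6*t)} = 1/(s - 6).
So (s^2 - 2*s + 6)Y = 1/(s - 6) + (-2).
Divide through and combine into a single rational function.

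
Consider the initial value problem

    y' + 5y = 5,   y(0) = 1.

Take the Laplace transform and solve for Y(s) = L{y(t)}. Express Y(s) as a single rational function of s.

Y(s) = 1/s

Apply the Laplace transform to the equation.
Using L{y'} = sY - y(0) = sY - 1, the left side becomes (s + 5)Y - (1).
The right side is L{5} = 5/s.
So (s + 5)Y = 5/s + (1).
Divide through and combine into a single rational function.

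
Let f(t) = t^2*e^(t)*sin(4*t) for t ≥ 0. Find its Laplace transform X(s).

L{sin(4t)} = 4/(s^2 + 16).
Multiplying by e^(t) shifts s → s - 1, so L{e^(t)*sin(4*t)} = 4/((s - 1)^2 + 16).
Then apply L{t^2·g(t)} = (-1)^2 d^2/ds^2[G(s)] with G(s) = 4/((s - 1)^2 + 16):
differentiating 2 times and applying the sign gives 8*(3*s^2 - 6*s - 13)/(s^2 - 2*s + 17)^3.

X(s) = 8*(3*s^2 - 6*s - 13)/(s^2 - 2*s + 17)^3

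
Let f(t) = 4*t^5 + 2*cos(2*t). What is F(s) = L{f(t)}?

F(s) = 2*s/(s^2 + 4) + 480/s^6

By linearity of the Laplace transform, transform each term separately.
(2)·[L{cos(2t)} = s/(s^2 + 4)]; (4)·[L{t^5} = 5!/s^6 = 120/s^6].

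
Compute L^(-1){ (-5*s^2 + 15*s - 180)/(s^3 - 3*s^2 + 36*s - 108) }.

-4*exp(3*t) + 2*sin(6*t) - cos(6*t)

Factor the denominator: s^3 - 3*s^2 + 36*s - 108 = (s - 3)*(s^2 + 36).
Partial fraction decomposition gives [-4/(s - 3)] + [-s/(s^2 + 36)] + [12/(s^2 + 36)].
Invert each term: -4/(s - 3) ↔ -4e^(3t); -1·s/(s^2 + 36) ↔ -cos(6t); 2·6/(s^2 + 36) ↔ 2sin(6t).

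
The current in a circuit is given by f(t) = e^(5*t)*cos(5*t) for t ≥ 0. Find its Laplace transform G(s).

L{cos(5t)} = s/(s^2 + 25).
By the first shifting theorem, multiplying by e^(5t) replaces s with s - 5.

G(s) = (s - 5)/((s - 5)^2 + 25)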